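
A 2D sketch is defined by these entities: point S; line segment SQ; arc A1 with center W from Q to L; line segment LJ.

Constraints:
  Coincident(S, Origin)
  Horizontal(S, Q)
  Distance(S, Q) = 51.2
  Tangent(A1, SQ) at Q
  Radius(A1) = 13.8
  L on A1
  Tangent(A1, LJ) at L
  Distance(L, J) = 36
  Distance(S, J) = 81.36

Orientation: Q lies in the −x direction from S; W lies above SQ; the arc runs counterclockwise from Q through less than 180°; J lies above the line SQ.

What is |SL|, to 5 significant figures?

46.633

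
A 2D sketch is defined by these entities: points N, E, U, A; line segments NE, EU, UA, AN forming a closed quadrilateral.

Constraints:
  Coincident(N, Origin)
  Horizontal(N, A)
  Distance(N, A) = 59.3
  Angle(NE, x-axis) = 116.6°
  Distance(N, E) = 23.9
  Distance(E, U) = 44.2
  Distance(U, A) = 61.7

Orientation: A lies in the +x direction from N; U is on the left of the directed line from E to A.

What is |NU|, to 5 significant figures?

54.981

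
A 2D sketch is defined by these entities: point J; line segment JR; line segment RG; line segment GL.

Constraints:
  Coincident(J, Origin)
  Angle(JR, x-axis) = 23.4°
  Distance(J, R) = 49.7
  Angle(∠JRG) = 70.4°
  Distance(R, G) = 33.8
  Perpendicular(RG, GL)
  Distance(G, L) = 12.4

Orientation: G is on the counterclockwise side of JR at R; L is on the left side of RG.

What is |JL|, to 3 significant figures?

38.4

J is at the origin; JR runs at 23.4° with length 49.7, so R = 49.7·(cos 23.4°, sin 23.4°) = (45.6, 19.7). ∠JRG = 70.4°, so RG runs at 23.4° + (180° − 70.4°) = 133° from the x-axis; with |RG| = 33.8, G = R + 33.8·(cos 133°, sin 133°) = (22.6, 44.5). The perpendicularity gives GL at right angles to RG; with |GL| = 12.4 on the left of RG, L = G + 12.4·(-0.731, -0.682) = (13.5, 36.0). Then |JL| = |L − J| = 38.4.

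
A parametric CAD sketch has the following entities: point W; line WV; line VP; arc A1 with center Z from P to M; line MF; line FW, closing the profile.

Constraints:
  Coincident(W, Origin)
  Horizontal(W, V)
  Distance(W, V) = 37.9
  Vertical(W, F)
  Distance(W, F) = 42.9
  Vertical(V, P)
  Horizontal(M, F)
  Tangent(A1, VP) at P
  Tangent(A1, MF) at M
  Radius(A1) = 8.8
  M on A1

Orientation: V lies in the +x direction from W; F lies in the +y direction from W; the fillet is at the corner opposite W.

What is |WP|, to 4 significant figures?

50.98

W is at the origin; WV is horizontal with |WV| = 37.9 and V on the +x side, so V = (37.90, 0.000). W and F share the same x with |WF| = 42.9 and F on the +y side, so F = (0.000, 42.90). The virtual corner opposite W is at (37.90, 42.90). A1 meets VP tangentially, so ZP is at right angles to VP and tangency of A1 to MF means the radius ZM is perpendicular to MF, with radius 8.8, so the center Z sits 8.8 in from both sides at Z = (29.10, 34.10). That places the tangent points at P = (37.90, 34.10) on VP and M = (29.10, 42.90) on MF. Then |WP| = |P − W| = 50.98.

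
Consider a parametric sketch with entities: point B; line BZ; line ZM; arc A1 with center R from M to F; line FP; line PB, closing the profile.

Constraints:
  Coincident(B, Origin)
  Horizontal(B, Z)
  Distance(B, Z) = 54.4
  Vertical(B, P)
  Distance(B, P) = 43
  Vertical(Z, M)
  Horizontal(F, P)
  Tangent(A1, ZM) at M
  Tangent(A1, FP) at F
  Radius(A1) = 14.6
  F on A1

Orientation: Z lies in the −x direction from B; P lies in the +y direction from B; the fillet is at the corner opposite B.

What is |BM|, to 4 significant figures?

61.37

B is at the origin; B and Z share the same y with |BZ| = 54.4 and Z on the −x side, so Z = (-54.40, 0.000). BP is vertical with |BP| = 43.0 and P on the +y side, so P = (0.000, 43.00). The virtual corner opposite B is at (-54.40, 43.00). A1 meets ZM tangentially, so RM is at right angles to ZM and A1 meets FP tangentially, so RF is at right angles to FP, with radius 14.6, so the center R sits 14.6 in from both sides at R = (-39.80, 28.40). That places the tangent points at M = (-54.40, 28.40) on ZM and F = (-39.80, 43.00) on FP. Then |BM| = |M − B| = 61.37.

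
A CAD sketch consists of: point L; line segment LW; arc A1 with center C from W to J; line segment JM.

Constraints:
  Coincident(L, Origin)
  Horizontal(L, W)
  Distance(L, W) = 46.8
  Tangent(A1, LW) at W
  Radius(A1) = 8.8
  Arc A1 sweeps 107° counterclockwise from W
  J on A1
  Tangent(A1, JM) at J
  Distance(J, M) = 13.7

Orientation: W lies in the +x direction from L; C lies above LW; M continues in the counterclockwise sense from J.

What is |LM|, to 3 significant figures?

56.8

L is at the origin; L and W share the same y with |LW| = 46.8 and W on the +x side, so W = (46.8, 0.00). Since A1 is tangent to LW there, CW ⟂ LW, so C = W + (0, 8.8) = (46.8, 8.80). On A1, W sits at bearing -90° from C; a 107° counterclockwise sweep puts J at bearing 17°, so J = C + 8.8·(cos 17°, sin 17°) = (55.2, 11.4). A1 meets JM tangentially, so CJ is at right angles to JM, so JM runs along (−sin 17°, cos 17°); with |JM| = 13.7, M = (51.2, 24.5). Then |LM| = |M − L| = 56.8.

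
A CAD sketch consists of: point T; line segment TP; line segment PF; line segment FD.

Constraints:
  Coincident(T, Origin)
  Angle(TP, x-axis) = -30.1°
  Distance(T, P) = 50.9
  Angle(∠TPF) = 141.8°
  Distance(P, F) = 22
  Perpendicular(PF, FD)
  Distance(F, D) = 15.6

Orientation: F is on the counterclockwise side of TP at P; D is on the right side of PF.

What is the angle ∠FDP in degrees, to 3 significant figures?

54.7°

T is at the origin; TP runs at -30.1° with length 50.9, so P = 50.9·(cos -30.1°, sin -30.1°) = (44.0, -25.5). ∠TPF = 141.8°, so PF runs at -30.1° + (180° − 141.8°) = 8.10° from the x-axis; with |PF| = 22.0, F = P + 22.0·(cos 8.10°, sin 8.10°) = (65.8, -22.4). PF is perpendicular to FD; with |FD| = 15.6 on the right of PF, D = F + 15.6·(0.141, -0.990) = (68.0, -37.9). Then cos ∠FDP = DF·DP / (|DF||DP|), giving 54.7°.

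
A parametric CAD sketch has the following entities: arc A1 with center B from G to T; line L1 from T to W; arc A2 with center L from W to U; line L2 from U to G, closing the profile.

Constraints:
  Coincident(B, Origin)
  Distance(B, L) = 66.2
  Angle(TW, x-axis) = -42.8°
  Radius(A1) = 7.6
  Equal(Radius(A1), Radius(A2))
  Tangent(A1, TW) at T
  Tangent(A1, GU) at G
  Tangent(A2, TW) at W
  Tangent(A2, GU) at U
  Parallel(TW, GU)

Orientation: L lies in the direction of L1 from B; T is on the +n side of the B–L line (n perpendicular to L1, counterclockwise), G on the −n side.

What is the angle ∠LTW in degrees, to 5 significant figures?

6.5491°

Tangency of A1 to both parallel lines with radius 7.6 puts T and G at B ± 7.6·n: T = (5.1638, 5.5763), G = (-5.1638, -5.5763). Equal radii place W and U the same way about L: W = L + 7.6·n = (53.737, -39.403), U = L − 7.6·n = (43.409, -50.555). Then cos ∠LTW = TL·TW / (|TL||TW|), giving 6.5491°.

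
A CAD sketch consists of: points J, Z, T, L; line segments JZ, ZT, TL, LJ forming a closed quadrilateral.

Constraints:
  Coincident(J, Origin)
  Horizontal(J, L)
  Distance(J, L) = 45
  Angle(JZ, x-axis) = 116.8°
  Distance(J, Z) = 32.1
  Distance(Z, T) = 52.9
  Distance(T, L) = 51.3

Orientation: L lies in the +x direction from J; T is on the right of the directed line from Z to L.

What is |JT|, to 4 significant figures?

22.55

Checks: |ZT| = 52.90 ✓; |TL| = 51.30 ✓.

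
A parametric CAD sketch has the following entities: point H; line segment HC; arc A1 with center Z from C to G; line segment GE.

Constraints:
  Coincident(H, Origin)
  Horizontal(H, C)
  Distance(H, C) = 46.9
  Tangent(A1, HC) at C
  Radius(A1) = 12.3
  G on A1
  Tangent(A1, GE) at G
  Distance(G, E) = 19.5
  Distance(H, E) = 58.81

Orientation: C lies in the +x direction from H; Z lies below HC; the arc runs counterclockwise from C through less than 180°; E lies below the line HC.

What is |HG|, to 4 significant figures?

41.13

Checks: |ZG| = 12.30 ✓; ∠(ZG, GE) = 90.00° ✓; |GE| = 19.50 ✓; |HE| = 58.81 ✓.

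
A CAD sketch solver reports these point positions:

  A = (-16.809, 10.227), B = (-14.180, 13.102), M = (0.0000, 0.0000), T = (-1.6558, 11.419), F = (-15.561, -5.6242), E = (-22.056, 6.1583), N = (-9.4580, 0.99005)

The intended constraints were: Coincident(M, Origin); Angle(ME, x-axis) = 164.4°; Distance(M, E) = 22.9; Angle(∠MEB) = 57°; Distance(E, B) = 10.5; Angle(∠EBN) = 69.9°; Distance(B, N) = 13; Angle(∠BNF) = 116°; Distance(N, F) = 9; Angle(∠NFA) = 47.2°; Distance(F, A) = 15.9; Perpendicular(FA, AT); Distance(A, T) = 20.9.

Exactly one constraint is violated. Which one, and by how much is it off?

Distance(A, T) = 20.9 — off by 5.70.

M = (0.00, 0.00) ✓; ME at 164.4° ✓; |ME| = 22.90 ✓; ∠MEB = 57.00° ✓; |EB| = 10.50 ✓; ∠EBN = 69.90° ✓; |BN| = 13.00 ✓; ∠BNF = 116.0° ✓; |NF| = 9.000 ✓; ∠NFA = 47.20° ✓; |FA| = 15.90 ✓; ∠(FA, AT) = 90.00° ✓; |AT| = 15.20 ✗.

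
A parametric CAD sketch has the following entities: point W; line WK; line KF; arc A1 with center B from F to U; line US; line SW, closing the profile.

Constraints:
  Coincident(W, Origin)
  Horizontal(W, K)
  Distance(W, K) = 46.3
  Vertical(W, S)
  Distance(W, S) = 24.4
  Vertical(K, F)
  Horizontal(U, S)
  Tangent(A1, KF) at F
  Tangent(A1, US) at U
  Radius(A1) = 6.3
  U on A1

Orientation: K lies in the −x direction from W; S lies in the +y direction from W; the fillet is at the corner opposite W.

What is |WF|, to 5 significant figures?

49.712

W is at the origin; WK is horizontal with |WK| = 46.3 and K on the −x side, so K = (-46.300, 0.0000). WS is vertical with |WS| = 24.4 and S on the +y side, so S = (0.0000, 24.400). The virtual corner opposite W is at (-46.300, 24.400). Since A1 is tangent to KF there, BF ⟂ KF and the tangent condition forces BU to be normal to US, with radius 6.3, so the center B sits 6.3 in from both sides at B = (-40.000, 18.100). That places the tangent points at F = (-46.300, 18.100) on KF and U = (-40.000, 24.400) on US. Then |WF| = |F − W| = 49.712.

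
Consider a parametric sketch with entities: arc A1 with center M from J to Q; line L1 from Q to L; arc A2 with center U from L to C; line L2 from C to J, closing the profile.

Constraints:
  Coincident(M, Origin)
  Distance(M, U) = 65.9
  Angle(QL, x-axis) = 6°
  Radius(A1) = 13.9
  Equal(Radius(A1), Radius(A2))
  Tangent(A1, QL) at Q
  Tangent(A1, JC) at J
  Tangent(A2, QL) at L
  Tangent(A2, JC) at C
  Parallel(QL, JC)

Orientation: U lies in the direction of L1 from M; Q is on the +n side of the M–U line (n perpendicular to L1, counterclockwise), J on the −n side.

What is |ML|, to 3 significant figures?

67.3

The slot axis is L1's direction at 6.0°, so u = (cos 6.0°, sin 6.0°) = (0.995, 0.105) and n = (−sin 6.0°, cos 6.0°) = (-0.105, 0.995). M is at the origin and U lies 65.9 along u from M, so U = 65.9·u = (65.5, 6.89). Tangency of A1 to both parallel lines with radius 13.9 puts Q and J at M ± 13.9·n: Q = (-1.45, 13.8), J = (1.45, -13.8). Equal radii place L and C the same way about U: L = U + 13.9·n = (64.1, 20.7), C = U − 13.9·n = (67.0, -6.94). Then |ML| = |L − M| = 67.3.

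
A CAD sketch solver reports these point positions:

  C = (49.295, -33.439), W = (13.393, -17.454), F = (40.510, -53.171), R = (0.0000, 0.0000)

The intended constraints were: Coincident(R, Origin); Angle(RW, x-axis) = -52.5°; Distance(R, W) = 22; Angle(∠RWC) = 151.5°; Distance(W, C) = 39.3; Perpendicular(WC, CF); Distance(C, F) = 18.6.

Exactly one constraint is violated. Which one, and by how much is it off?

Distance(C, F) = 18.6 — off by 3.00.

R = (0.00, 0.00) ✓; RW at -52.50° ✓; |RW| = 22.00 ✓; ∠RWC = 151.5° ✓; |WC| = 39.30 ✓; ∠(WC, CF) = 90.00° ✓; |CF| = 21.60 ✗.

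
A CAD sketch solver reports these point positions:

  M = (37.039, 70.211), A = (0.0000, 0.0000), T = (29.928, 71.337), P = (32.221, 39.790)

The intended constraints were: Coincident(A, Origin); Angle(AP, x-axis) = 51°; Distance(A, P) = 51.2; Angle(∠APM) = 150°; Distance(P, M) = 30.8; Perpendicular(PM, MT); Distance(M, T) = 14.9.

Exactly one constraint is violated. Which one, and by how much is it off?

Distance(M, T) = 14.9 — off by 7.70.

A = (0.00, 0.00) ✓; AP at 51.00° ✓; |AP| = 51.20 ✓; ∠APM = 150.0° ✓; |PM| = 30.80 ✓; ∠(PM, MT) = 90.00° ✓; |MT| = 7.200 ✗.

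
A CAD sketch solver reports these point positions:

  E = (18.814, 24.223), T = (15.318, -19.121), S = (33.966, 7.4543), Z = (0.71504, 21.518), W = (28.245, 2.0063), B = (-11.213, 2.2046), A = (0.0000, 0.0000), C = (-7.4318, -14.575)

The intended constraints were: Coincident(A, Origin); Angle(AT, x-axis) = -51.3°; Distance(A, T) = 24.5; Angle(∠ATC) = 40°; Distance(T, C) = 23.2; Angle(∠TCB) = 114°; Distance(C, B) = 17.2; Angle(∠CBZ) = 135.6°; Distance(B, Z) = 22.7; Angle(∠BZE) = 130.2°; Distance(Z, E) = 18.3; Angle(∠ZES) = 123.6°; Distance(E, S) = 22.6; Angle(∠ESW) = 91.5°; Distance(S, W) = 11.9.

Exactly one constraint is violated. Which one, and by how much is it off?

Distance(S, W) = 11.9 — off by 4.00.

A = (0.00, 0.00) ✓; AT at -51.30° ✓; |AT| = 24.50 ✓; ∠ATC = 40.00° ✓; |TC| = 23.20 ✓; ∠TCB = 114.0° ✓; |CB| = 17.20 ✓; ∠CBZ = 135.6° ✓; |BZ| = 22.70 ✓; ∠BZE = 130.2° ✓; |ZE| = 18.30 ✓; ∠ZES = 123.6° ✓; |ES| = 22.60 ✓; ∠ESW = 91.50° ✓; |SW| = 7.900 ✗.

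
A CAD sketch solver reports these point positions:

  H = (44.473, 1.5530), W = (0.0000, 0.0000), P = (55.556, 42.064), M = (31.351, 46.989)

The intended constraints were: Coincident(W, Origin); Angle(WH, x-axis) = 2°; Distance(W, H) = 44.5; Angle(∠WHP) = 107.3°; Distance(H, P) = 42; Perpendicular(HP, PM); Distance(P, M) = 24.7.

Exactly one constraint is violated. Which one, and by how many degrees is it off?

Perpendicular(HP, PM) — off by 3.80°.

W = (0.00, 0.00) ✓; WH at 2.000° ✓; |WH| = 44.50 ✓; ∠WHP = 107.3° ✓; |HP| = 42.00 ✓; ∠(HP, PM) = 93.80° ✗; |PM| = 24.70 ✓.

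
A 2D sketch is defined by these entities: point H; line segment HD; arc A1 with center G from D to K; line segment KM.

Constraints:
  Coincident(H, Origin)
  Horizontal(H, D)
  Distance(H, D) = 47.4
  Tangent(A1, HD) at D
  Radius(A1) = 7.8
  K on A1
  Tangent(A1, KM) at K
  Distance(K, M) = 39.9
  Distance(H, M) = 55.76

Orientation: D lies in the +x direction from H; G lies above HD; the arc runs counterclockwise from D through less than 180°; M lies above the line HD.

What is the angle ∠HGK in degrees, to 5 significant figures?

156.35°

H is at the origin; H and D share the same y with |HD| = 47.4 and D on the +x side, so D = (47.400, 0.0000). The tangent condition forces GD to be normal to HD, so G = D + (0, 7.8) = (47.400, 7.8000). Since GK ⟂ KM (tangency), |GM| = √(7.8² + 39.9²) = 40.655 regardless of where K sits on A1. So M lies on both circle(H, 55.76) and circle(G, 40.655); the above-HD intersection is M = (32.214, 45.513). K is the foot of the tangent from M: K = (53.942, 12.048).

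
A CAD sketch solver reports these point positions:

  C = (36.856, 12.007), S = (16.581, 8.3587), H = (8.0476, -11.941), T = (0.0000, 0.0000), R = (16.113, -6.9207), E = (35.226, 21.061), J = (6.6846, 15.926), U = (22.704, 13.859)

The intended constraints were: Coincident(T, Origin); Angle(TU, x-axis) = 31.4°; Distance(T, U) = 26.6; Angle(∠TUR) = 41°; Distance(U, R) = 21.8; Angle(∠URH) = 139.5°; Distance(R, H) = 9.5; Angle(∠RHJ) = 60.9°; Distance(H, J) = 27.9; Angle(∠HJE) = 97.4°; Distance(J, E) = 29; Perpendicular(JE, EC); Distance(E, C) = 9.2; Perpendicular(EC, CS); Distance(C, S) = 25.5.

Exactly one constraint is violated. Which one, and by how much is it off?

Distance(C, S) = 25.5 — off by 4.90.

T = (0.00, 0.00) ✓; TU at 31.40° ✓; |TU| = 26.60 ✓; ∠TUR = 41.00° ✓; |UR| = 21.80 ✓; ∠URH = 139.5° ✓; |RH| = 9.500 ✓; ∠RHJ = 60.90° ✓; |HJ| = 27.90 ✓; ∠HJE = 97.40° ✓; |JE| = 29.00 ✓; ∠(JE, EC) = 89.99° ✓; |EC| = 9.200 ✓; ∠(EC, CS) = 90.01° ✓; |CS| = 20.60 ✗.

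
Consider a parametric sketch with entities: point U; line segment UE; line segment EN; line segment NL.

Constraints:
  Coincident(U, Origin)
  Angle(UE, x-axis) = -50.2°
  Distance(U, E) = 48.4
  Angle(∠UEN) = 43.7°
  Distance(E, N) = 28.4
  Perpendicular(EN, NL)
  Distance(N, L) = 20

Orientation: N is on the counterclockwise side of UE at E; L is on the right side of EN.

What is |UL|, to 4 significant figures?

53.84

∠UEN = 43.7°, so EN runs at -50.2° + (180° − 43.7°) = 86.10° from the x-axis; with |EN| = 28.4, N = E + 28.4·(cos 86.10°, sin 86.10°) = (32.91, -8.851). EN ⟂ NL; with |NL| = 20.0 on the right of EN, L = N + 20.0·(0.9977, -0.06802) = (52.87, -10.21). Then |UL| = |L − U| = 53.84.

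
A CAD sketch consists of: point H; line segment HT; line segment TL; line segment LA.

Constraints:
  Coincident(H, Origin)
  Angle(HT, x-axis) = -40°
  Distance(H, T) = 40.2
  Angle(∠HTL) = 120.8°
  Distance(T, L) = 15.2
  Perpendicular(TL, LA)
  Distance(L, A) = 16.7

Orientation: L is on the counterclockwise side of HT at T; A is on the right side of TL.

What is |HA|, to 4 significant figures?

62.49

∠HTL = 120.8°, so TL runs at -40.0° + (180° − 120.8°) = 19.20° from the x-axis; with |TL| = 15.2, L = T + 15.2·(cos 19.20°, sin 19.20°) = (45.15, -20.84). TL is perpendicular to LA; with |LA| = 16.7 on the right of TL, A = L + 16.7·(0.3289, -0.9444) = (50.64, -36.61). Then |HA| = |A − H| = 62.49.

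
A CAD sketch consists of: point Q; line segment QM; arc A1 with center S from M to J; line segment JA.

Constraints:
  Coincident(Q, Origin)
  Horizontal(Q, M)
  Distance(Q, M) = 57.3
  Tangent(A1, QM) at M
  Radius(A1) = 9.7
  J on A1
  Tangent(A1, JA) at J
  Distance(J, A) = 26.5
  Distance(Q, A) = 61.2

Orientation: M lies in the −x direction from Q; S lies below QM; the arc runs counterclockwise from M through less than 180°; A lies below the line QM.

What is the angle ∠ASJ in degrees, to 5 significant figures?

69.895°

Q is at the origin; Q and M share the same y with |QM| = 57.3 and M on the −x side, so M = (-57.300, 0.0000). Since A1 is tangent to QM there, SM ⟂ QM, so S = M + (0, -9.7) = (-57.300, -9.7000). Since SJ ⟂ JA (tangency), |SA| = √(9.7² + 26.5²) = 28.219 regardless of where J sits on A1. So A lies on both circle(Q, 61.2) and circle(S, 28.219); the below-QM intersection is A = (-48.997, -36.670). J is the foot of the tangent from A: J = (-65.025, -15.567).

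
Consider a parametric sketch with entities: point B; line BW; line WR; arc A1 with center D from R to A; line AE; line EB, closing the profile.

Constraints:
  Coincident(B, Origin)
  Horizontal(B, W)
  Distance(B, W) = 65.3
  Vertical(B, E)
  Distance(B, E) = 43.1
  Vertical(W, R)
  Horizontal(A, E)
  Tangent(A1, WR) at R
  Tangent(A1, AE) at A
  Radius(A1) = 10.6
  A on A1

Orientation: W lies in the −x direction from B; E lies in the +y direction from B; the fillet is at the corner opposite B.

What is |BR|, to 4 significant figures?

72.94

B is at the origin; BW is horizontal with |BW| = 65.3 and W on the −x side, so W = (-65.30, 0.000). B and E share the same x with |BE| = 43.1 and E on the +y side, so E = (0.000, 43.10). The virtual corner opposite B is at (-65.30, 43.10). Since A1 is tangent to WR there, DR ⟂ WR and tangency of A1 to AE means the radius DA is perpendicular to AE, with radius 10.6, so the center D sits 10.6 in from both sides at D = (-54.70, 32.50). That places the tangent points at R = (-65.30, 32.50) on WR and A = (-54.70, 43.10) on AE. Then |BR| = |R − B| = 72.94.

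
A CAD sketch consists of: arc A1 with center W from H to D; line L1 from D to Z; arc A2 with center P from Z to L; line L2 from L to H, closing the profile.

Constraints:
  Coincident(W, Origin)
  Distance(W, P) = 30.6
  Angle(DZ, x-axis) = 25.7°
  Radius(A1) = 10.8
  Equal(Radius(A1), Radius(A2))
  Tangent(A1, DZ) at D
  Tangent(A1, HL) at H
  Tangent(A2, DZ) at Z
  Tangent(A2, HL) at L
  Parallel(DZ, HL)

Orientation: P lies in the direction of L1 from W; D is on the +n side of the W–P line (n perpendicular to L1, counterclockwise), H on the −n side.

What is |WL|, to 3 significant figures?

32.4

Tangency of A1 to both parallel lines with radius 10.8 puts D and H at W ± 10.8·n: D = (-4.68, 9.73), H = (4.68, -9.73). Equal radii place Z and L the same way about P: Z = P + 10.8·n = (22.9, 23.0), L = P − 10.8·n = (32.3, 3.54). Then |WL| = |L − W| = 32.4.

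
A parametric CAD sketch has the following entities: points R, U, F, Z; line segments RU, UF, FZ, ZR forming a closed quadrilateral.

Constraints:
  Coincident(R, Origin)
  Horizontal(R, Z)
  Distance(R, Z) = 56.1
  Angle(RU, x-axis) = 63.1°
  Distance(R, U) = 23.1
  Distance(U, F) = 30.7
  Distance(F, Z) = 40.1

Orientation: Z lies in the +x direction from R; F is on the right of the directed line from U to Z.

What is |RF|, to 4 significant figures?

19.51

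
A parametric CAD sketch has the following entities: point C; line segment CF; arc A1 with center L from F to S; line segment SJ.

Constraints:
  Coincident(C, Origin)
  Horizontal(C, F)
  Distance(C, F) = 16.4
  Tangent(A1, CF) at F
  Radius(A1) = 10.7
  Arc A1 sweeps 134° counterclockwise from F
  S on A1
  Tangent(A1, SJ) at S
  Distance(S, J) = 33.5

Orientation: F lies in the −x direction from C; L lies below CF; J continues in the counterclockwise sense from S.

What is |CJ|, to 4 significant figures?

42.24

C is at the origin; CF is horizontal with |CF| = 16.4 and F on the −x side, so F = (-16.40, 0.000). Tangency of A1 to CF means the radius LF is perpendicular to CF, so L = F + (0, -10.7) = (-16.40, -10.70). On A1, F sits at bearing 90° from L; a 134° counterclockwise sweep puts S at bearing 224°, so S = L + 10.7·(cos 224°, sin 224°) = (-24.10, -18.13). Since A1 is tangent to SJ there, LS ⟂ SJ, so SJ runs along (−sin 224°, cos 224°); with |SJ| = 33.5, J = (-0.8259, -42.23). Then |CJ| = |J − C| = 42.24.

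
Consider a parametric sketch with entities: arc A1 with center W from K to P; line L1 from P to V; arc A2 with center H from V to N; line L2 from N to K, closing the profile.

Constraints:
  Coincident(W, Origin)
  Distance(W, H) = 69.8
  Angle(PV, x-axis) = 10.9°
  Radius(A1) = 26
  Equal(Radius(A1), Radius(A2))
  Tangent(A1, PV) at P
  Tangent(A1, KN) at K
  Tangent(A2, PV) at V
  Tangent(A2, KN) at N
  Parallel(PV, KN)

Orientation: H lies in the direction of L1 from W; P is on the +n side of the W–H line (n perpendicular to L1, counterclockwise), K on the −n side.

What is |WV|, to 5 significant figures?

74.485

Tangency of A1 to both parallel lines with radius 26.0 puts P and K at W ± 26.0·n: P = (-4.9165, 25.531), K = (4.9165, -25.531). Equal radii place V and N the same way about H: V = H + 26.0·n = (63.624, 38.730), N = H − 26.0·n = (73.457, -12.332). Then |WV| = |V − W| = 74.485.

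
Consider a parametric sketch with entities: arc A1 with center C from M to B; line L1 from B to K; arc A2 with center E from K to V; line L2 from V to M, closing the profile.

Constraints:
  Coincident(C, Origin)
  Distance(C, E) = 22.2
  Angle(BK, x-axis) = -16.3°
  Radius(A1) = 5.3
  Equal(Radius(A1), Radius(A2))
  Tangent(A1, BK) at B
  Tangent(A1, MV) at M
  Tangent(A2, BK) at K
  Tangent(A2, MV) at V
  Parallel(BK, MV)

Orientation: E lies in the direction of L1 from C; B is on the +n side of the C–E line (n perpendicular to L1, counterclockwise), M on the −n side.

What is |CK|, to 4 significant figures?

22.82

The slot axis is L1's direction at -16.3°, so u = (cos -16.3°, sin -16.3°) = (0.9598, -0.2807) and n = (−sin -16.3°, cos -16.3°) = (0.2807, 0.9598). C is at the origin and E lies 22.2 along u from C, so E = 22.2·u = (21.31, -6.231). Tangency of A1 to both parallel lines with radius 5.3 puts B and M at C ± 5.3·n: B = (1.488, 5.087), M = (-1.488, -5.087). Equal radii place K and V the same way about E: K = E + 5.3·n = (22.80, -1.144), V = E − 5.3·n = (19.82, -11.32). Then |CK| = |K − C| = 22.82.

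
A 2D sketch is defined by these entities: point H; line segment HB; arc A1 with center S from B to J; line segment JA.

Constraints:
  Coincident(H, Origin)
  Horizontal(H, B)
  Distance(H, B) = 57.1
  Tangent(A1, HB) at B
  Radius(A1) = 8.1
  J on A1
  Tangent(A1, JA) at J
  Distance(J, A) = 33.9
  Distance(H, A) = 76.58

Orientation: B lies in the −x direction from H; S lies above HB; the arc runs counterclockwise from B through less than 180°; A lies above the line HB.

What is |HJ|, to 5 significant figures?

51.040

Checks: ∠(SB, BH) = 90.00° ✓; |SB| = 8.100 ✓; |SJ| = 8.100 ✓; ∠(SJ, JA) = 90.00° ✓; |JA| = 33.90 ✓; |HA| = 76.58 ✓.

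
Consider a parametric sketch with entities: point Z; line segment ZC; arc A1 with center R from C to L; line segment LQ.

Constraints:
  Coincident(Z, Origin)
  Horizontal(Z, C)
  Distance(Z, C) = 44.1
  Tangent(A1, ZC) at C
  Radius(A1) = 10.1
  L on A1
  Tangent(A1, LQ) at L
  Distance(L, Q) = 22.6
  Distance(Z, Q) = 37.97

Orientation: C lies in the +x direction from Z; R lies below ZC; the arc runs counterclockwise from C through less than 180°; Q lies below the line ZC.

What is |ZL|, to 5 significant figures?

35.297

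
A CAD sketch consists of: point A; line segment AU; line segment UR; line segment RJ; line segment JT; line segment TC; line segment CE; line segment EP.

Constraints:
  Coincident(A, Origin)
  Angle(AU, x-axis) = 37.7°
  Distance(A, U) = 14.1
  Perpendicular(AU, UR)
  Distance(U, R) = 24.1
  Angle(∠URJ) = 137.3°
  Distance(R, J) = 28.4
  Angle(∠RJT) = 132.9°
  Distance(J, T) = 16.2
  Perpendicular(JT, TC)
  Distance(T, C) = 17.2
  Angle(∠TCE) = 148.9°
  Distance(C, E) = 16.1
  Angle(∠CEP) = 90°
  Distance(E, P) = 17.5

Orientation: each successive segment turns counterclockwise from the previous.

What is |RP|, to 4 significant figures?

12.28

∠TCE = 148.9° gives CE at -21.40° from the x-axis; with |CE| = 16.1, E = (-18.98, 3.045). ∠CEP = 90.0° gives EP at 68.60° from the x-axis; with |EP| = 17.5, P = (-12.59, 19.34). Then |RP| = |P − R| = 12.28.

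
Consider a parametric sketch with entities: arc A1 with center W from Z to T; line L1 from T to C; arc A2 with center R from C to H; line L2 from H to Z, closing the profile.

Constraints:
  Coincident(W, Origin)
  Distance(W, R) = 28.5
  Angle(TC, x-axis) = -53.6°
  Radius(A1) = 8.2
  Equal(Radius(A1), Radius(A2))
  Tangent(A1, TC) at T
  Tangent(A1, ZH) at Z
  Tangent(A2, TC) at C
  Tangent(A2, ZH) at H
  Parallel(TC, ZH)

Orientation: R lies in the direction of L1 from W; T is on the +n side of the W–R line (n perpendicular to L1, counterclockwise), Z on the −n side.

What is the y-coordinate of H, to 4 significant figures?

-27.81

The slot axis is L1's direction at -53.6°, so u = (cos -53.6°, sin -53.6°) = (0.5934, -0.8049) and n = (−sin -53.6°, cos -53.6°) = (0.8049, 0.5934). W is at the origin and R lies 28.5 along u from W, so R = 28.5·u = (16.91, -22.94). Tangency of A1 to both parallel lines with radius 8.2 puts T and Z at W ± 8.2·n: T = (6.600, 4.866), Z = (-6.600, -4.866). Equal radii place C and H the same way about R: C = R + 8.2·n = (23.51, -18.07), H = R − 8.2·n = (10.31, -27.81). So H.y = -27.81.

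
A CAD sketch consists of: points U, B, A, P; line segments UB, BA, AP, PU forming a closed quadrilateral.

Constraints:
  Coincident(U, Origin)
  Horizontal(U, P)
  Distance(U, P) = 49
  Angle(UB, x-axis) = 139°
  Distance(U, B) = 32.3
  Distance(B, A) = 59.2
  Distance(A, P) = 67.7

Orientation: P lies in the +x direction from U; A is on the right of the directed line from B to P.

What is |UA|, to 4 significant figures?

36.81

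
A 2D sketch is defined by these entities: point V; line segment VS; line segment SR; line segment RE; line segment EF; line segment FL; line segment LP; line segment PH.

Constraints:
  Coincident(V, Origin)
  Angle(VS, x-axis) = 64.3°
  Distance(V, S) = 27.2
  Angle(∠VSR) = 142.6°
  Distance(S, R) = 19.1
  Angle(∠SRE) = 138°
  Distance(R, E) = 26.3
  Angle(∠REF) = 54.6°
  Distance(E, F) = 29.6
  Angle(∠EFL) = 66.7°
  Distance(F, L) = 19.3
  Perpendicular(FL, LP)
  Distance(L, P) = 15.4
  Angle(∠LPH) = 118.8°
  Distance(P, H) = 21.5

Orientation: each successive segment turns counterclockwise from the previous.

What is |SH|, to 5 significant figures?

45.183

The perpendicularity gives LP at right angles to FL, so LP runs at 112.40°; with |LP| = 15.4, P = (-1.7633, 50.779). ∠LPH = 118.8° gives PH at 173.60° from the x-axis; with |PH| = 21.5, H = (-23.129, 53.175). Then |SH| = |H − S| = 45.183.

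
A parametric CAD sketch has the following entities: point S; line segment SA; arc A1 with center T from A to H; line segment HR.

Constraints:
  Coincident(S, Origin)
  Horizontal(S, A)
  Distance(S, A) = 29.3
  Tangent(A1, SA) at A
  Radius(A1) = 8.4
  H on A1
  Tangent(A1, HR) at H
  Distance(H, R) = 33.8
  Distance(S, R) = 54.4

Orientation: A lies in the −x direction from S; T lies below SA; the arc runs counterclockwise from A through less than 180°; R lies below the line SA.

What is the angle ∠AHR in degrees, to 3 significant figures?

131°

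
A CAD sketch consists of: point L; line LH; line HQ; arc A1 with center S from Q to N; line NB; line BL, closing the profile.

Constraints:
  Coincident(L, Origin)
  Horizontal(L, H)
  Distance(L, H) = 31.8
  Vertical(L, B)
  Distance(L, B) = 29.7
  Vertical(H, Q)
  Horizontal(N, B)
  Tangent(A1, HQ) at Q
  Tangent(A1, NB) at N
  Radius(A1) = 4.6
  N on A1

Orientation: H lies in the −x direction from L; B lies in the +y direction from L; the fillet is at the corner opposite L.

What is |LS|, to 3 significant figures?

37.0

L is at the origin; L and H share the same y with |LH| = 31.8 and H on the −x side, so H = (-31.8, 0.00). LB is vertical with |LB| = 29.7 and B on the +y side, so B = (0.00, 29.7). The virtual corner opposite L is at (-31.8, 29.7). A1 meets HQ tangentially, so SQ is at right angles to HQ and since A1 is tangent to NB there, SN ⟂ NB, with radius 4.6, so the center S sits 4.6 in from both sides at S = (-27.2, 25.1). Then |LS| = |S − L| = 37.0.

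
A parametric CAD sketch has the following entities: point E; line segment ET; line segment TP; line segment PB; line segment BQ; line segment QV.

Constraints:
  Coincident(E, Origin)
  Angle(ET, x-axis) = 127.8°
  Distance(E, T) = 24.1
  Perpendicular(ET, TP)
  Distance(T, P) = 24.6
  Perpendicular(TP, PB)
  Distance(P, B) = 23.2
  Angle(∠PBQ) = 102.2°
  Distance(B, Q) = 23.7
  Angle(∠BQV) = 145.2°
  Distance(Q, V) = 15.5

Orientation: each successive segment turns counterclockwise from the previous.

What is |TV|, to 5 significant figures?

25.708

∠PBQ = 102.2° gives BQ at 25.600° from the x-axis; with |BQ| = 23.7, Q = (1.3840, -4.1259). ∠BQV = 145.2° gives QV at 60.400° from the x-axis; with |QV| = 15.5, V = (9.0401, 9.3512). Then |TV| = |V − T| = 25.708.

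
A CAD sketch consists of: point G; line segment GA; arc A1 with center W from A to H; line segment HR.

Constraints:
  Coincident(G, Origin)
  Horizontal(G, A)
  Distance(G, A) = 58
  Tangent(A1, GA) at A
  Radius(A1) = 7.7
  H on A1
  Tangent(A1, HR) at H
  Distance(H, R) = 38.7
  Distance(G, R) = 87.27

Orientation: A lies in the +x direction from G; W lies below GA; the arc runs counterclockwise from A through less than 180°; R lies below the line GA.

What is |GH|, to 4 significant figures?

53.45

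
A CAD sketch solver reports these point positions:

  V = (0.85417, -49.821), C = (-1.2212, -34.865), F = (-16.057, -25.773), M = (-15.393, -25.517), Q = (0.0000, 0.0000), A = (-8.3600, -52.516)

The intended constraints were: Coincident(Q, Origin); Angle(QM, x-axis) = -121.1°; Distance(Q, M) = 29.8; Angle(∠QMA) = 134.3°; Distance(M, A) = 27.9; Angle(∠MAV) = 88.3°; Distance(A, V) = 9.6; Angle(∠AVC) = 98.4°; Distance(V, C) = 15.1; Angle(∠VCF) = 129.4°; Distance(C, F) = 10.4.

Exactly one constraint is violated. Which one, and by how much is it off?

Distance(C, F) = 10.4 — off by 7.00.

Q = (0.00, 0.00) ✓; QM at -121.1° ✓; |QM| = 29.80 ✓; ∠QMA = 134.3° ✓; |MA| = 27.90 ✓; ∠MAV = 88.30° ✓; |AV| = 9.600 ✓; ∠AVC = 98.40° ✓; |VC| = 15.10 ✓; ∠VCF = 129.4° ✓; |CF| = 17.40 ✗.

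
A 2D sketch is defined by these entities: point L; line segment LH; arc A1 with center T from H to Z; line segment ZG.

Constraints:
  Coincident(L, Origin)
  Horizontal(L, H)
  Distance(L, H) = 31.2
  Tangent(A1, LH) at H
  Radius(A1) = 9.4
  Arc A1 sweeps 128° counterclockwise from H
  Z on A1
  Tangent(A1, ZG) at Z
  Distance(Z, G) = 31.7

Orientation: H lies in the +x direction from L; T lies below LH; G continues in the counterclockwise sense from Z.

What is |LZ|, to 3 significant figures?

28.2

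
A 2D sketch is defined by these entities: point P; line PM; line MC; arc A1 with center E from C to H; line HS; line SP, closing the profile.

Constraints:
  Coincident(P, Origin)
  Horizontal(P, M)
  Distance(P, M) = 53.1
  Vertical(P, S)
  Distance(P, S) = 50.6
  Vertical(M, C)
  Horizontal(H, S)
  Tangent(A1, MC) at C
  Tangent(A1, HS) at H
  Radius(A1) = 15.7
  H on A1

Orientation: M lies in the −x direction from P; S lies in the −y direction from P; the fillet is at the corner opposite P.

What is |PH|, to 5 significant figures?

62.922

P is at the origin; PM is horizontal with |PM| = 53.1 and M on the −x side, so M = (-53.100, 0.0000). PS is vertical with |PS| = 50.6 and S on the −y side, so S = (0.0000, -50.600). The virtual corner opposite P is at (-53.100, -50.600). Since A1 is tangent to MC there, EC ⟂ MC and since A1 is tangent to HS there, EH ⟂ HS, with radius 15.7, so the center E sits 15.7 in from both sides at E = (-37.400, -34.900). That places the tangent points at C = (-53.100, -34.900) on MC and H = (-37.400, -50.600) on HS. Then |PH| = |H − P| = 62.922.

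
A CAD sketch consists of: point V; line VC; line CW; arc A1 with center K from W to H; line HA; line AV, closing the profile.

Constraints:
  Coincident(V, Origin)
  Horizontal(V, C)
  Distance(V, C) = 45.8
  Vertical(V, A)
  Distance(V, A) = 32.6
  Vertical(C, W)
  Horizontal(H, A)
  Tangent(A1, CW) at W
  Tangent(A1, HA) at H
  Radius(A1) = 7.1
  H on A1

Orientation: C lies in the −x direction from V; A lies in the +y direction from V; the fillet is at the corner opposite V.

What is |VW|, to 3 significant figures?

52.4

V is at the origin; VC is horizontal with |VC| = 45.8 and C on the −x side, so C = (-45.8, 0.00). VA is vertical with |VA| = 32.6 and A on the +y side, so A = (0.00, 32.6). The virtual corner opposite V is at (-45.8, 32.6). A1 meets CW tangentially, so KW is at right angles to CW and tangency of A1 to HA means the radius KH is perpendicular to HA, with radius 7.1, so the center K sits 7.1 in from both sides at K = (-38.7, 25.5). That places the tangent points at W = (-45.8, 25.5) on CW and H = (-38.7, 32.6) on HA. Then |VW| = |W − V| = 52.4.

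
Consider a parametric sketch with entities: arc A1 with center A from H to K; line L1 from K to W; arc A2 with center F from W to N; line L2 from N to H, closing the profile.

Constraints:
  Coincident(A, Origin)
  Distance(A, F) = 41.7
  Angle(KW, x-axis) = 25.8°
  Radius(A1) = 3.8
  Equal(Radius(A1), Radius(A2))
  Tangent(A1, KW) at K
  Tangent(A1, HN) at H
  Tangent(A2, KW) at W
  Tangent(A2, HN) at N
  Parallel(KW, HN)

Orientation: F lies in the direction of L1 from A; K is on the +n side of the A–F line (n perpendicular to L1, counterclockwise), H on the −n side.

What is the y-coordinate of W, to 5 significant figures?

21.570

The slot axis is L1's direction at 25.8°, so u = (cos 25.8°, sin 25.8°) = (0.90032, 0.43523) and n = (−sin 25.8°, cos 25.8°) = (-0.43523, 0.90032). A is at the origin and F lies 41.7 along u from A, so F = 41.7·u = (37.543, 18.149). Tangency of A1 to both parallel lines with radius 3.8 puts K and H at A ± 3.8·n: K = (-1.6539, 3.4212), H = (1.6539, -3.4212). Equal radii place W and N the same way about F: W = F + 3.8·n = (35.889, 21.570), N = F − 3.8·n = (39.197, 14.728). So W.y = 21.570.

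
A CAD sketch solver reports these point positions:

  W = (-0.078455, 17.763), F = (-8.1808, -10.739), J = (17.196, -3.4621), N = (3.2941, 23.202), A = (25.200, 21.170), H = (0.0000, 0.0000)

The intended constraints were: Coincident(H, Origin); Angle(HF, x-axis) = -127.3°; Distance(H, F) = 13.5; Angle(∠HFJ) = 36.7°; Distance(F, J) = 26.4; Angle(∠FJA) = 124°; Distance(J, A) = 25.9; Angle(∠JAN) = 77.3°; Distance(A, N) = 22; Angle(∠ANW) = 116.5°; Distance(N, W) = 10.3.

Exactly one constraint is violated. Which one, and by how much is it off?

Distance(N, W) = 10.3 — off by 3.90.

H = (0.00, 0.00) ✓; HF at -127.3° ✓; |HF| = 13.50 ✓; ∠HFJ = 36.70° ✓; |FJ| = 26.40 ✓; ∠FJA = 124.0° ✓; |JA| = 25.90 ✓; ∠JAN = 77.30° ✓; |AN| = 22.00 ✓; ∠ANW = 116.5° ✓; |NW| = 6.400 ✗.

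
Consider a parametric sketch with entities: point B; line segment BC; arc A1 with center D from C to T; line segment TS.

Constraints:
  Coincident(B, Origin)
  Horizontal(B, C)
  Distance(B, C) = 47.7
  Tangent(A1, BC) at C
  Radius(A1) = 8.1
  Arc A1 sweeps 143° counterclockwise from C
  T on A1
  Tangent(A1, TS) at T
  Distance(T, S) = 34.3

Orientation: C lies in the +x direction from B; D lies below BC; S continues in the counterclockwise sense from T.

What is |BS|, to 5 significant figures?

78.552

B is at the origin; B and C share the same y with |BC| = 47.7 and C on the +x side, so C = (47.700, 0.0000). Tangency of A1 to BC means the radius DC is perpendicular to BC, so D = C + (0, -8.1) = (47.700, -8.1000). On A1, C sits at bearing 90° from D; a 143° counterclockwise sweep puts T at bearing 233°, so T = D + 8.1·(cos 233°, sin 233°) = (42.825, -14.569). The tangent condition forces DT to be normal to TS, so TS runs along (−sin 233°, cos 233°); with |TS| = 34.3, S = (70.218, -35.211). Then |BS| = |S − B| = 78.552.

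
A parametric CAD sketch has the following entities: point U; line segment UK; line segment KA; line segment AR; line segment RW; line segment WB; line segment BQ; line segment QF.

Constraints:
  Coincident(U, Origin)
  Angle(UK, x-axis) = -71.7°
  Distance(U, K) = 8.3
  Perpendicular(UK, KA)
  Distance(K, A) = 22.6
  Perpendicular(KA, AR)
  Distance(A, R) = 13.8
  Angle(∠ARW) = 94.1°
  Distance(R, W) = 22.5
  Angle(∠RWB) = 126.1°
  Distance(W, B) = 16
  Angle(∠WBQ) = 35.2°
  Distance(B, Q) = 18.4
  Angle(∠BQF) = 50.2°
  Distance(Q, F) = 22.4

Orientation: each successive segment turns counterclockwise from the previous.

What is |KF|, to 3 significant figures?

23.4

U is at the origin; UK runs at -71.7° with length 8.3, so K = (2.61, -7.88). UK ⟂ KA, so KA runs at 18.3°; with |KA| = 22.6, A = (24.1, -0.784). The perpendicularity gives AR at right angles to KA, so AR runs at 108°; with |AR| = 13.8, R = (19.7, 12.3). ∠ARW = 94.1° gives RW at -166° from the x-axis; with |RW| = 22.5, W = (-2.08, 6.80). ∠RWB = 126.1° gives WB at -112° from the x-axis; with |WB| = 16.0, B = (-8.05, -8.05). ∠WBQ = 35.2° gives BQ at 32.9° from the x-axis; with |BQ| = 18.4, Q = (7.40, 1.95). ∠BQF = 50.2° gives QF at 163° from the x-axis; with |QF| = 22.4, F = (-14.0, 8.61). Then |KF| = |F − K| = 23.4.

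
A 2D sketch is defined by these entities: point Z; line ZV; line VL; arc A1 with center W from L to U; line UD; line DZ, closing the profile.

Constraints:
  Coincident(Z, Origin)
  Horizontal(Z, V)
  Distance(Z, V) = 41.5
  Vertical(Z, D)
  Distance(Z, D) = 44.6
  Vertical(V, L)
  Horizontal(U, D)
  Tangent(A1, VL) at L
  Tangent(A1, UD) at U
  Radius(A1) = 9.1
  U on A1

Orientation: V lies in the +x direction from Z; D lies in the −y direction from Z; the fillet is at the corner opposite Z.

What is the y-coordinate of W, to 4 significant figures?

-35.50

Z is at the origin; ZV is horizontal with |ZV| = 41.5 and V on the +x side, so V = (41.50, 0.000). Z and D share the same x with |ZD| = 44.6 and D on the −y side, so D = (0.000, -44.60). The virtual corner opposite Z is at (41.50, -44.60). The tangent condition forces WL to be normal to VL and the tangent condition forces WU to be normal to UD, with radius 9.1, so the center W sits 9.1 in from both sides at W = (32.40, -35.50). So W.y = -35.50.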